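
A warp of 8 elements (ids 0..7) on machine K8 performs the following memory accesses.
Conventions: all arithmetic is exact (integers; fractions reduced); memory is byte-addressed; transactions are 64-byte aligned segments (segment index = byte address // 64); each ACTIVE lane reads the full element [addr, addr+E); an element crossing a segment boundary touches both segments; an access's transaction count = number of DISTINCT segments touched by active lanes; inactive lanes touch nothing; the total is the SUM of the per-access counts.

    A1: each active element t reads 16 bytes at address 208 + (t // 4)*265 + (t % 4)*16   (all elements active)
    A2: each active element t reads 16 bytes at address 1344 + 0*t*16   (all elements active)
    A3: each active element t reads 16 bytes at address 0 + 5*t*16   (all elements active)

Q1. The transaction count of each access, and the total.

A1: 4 transactions
A2: 1 transaction
A3: 8 transactions

Answer: 4,1,8; total 13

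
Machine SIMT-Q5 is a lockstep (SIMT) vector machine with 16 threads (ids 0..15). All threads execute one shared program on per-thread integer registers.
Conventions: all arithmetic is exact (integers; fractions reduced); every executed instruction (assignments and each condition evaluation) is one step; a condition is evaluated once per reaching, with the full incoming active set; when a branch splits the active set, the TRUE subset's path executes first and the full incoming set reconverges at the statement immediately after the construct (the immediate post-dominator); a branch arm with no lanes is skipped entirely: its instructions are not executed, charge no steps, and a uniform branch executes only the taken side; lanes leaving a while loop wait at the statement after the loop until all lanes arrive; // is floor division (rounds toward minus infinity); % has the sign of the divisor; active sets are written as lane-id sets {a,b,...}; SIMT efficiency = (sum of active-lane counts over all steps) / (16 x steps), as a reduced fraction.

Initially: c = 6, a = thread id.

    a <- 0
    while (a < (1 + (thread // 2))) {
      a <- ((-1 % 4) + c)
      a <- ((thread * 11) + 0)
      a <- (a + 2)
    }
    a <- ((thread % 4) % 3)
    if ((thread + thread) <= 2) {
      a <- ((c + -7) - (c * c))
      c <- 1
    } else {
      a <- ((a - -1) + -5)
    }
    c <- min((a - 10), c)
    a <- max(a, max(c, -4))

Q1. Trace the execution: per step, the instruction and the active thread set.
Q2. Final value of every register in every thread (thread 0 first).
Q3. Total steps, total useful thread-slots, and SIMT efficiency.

step 0: a <- 0                       {0,1,2,3,4,5,6,7,8,9,10,11,12,13,14,15}
step 1: eval (a < (1 + (thread // 2))) {0,1,2,3,4,5,6,7,8,9,10,11,12,13,14,15}
step 2: a <- ((-1 % 4) + c)          {0,1,2,3,4,5,6,7,8,9,10,11,12,13,14,15}
step 3: a <- ((thread * 11) + 0)     {0,1,2,3,4,5,6,7,8,9,10,11,12,13,14,15}
step 4: a <- (a + 2)                 {0,1,2,3,4,5,6,7,8,9,10,11,12,13,14,15}
step 5: eval (a < (1 + (thread // 2))) {0,1,2,3,4,5,6,7,8,9,10,11,12,13,14,15}
step 6: a <- ((thread % 4) % 3)      {0,1,2,3,4,5,6,7,8,9,10,11,12,13,14,15}
step 7: eval ((thread + thread) <= 2) {0,1,2,3,4,5,6,7,8,9,10,11,12,13,14,15}
step 8: a <- ((c + -7) - (c * c))    {0,1}
step 9: c <- 1                       {0,1}
step 10: a <- ((a - -1) + -5)         {2,3,4,5,6,7,8,9,10,11,12,13,14,15}
step 11: c <- min((a - 10), c)        {0,1,2,3,4,5,6,7,8,9,10,11,12,13,14,15}
step 12: a <- max(a, max(c, -4))      {0,1,2,3,4,5,6,7,8,9,10,11,12,13,14,15}

Answer: 13 steps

c: -47,-47,-12,-14,-14,-13,-12,-14,-14,-13,-12,-14,-14,-13,-12,-14
a: -4,-4,-2,-4,-4,-3,-2,-4,-4,-3,-2,-4,-4,-3,-2,-4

steps = 13; useful = 178; efficiency = 178/208 = 89/104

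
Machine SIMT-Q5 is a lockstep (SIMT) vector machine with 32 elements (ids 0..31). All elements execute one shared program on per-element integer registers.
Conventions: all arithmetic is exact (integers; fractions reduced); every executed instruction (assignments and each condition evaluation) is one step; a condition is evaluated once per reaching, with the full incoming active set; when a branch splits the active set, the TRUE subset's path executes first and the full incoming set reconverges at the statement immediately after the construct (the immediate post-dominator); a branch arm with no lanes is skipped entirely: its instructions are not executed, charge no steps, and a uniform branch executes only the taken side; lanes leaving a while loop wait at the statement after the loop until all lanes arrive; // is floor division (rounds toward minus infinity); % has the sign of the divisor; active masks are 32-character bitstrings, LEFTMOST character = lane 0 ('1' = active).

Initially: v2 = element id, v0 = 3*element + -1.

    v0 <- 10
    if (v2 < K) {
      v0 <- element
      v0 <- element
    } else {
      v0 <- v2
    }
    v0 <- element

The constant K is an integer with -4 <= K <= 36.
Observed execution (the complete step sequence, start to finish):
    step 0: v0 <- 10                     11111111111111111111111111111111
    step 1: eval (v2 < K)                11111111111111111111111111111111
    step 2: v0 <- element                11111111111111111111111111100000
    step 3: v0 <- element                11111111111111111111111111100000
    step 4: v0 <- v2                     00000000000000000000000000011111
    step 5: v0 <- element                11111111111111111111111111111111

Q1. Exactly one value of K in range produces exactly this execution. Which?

Answer: K = 27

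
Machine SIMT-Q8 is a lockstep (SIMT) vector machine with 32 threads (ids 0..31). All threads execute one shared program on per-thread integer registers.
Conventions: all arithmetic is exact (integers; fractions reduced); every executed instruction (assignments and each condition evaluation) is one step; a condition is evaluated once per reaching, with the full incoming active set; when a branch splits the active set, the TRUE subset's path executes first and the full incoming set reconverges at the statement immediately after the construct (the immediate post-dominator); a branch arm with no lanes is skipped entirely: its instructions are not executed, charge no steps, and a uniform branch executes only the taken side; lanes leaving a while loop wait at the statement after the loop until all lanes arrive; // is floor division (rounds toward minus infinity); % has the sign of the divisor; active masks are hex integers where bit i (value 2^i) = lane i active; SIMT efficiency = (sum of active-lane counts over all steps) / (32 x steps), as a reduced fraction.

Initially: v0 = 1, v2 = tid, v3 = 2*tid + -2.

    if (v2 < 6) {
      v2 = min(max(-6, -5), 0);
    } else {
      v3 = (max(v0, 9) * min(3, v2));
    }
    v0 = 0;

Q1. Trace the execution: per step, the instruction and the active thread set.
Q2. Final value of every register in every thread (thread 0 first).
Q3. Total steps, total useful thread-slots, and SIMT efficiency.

step 0: eval (v2 < 6)                0xffffffff
step 1: v2 <- min(max(-6, -5), 0)    0x0000003f
step 2: v3 <- (max(v0, 9) * min(3, v2)) 0xffffffc0
step 3: v0 <- 0                      0xffffffff

Answer: 4 steps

v0: 0,0,0,0,0,0,0,0,0,0,0,0,0,0,0,0,0,0,0,0,0,0,0,0,0,0,0,0,0,0,0,0
v2: -5,-5,-5,-5,-5,-5,6,7,8,9,10,11,12,13,14,15,16,17,18,19,20,21,22,23,24,25,26,27,28,29,30,31
v3: -2,0,2,4,6,8,27,27,27,27,27,27,27,27,27,27,27,27,27,27,27,27,27,27,27,27,27,27,27,27,27,27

steps = 4; useful = 96; efficiency = 96/128 = 3/4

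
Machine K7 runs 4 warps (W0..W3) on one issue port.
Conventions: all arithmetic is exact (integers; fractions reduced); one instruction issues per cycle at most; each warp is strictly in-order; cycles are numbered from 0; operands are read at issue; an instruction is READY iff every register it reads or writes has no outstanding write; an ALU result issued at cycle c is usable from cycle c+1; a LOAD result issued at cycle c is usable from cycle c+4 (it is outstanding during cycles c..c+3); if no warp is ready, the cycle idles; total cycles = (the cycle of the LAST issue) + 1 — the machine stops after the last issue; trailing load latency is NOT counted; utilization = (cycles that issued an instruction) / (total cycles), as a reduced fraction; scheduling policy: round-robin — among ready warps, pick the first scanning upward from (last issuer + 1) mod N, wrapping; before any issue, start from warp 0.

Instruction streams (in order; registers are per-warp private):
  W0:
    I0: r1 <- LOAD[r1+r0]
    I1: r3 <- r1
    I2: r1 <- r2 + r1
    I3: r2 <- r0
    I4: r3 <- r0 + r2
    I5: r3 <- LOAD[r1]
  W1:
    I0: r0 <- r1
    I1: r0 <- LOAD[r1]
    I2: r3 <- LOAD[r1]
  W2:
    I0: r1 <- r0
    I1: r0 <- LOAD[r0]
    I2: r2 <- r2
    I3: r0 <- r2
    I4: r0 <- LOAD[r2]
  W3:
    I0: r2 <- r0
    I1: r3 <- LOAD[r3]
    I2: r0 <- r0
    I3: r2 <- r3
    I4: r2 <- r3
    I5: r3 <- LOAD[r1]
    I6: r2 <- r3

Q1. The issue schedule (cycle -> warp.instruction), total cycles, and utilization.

cycle 0: W0.I0
cycle 1: W1.I0
cycle 2: W2.I0
cycle 3: W3.I0
cycle 4: W0.I1
cycle 5: W1.I1
cycle 6: W2.I1
cycle 7: W3.I1
cycle 8: W0.I2
cycle 9: W1.I2
cycle 10: W2.I2
cycle 11: W3.I2
cycle 12: W0.I3
cycle 13: W2.I3
cycle 14: W3.I3
cycle 15: W0.I4
cycle 16: W2.I4
cycle 17: W3.I4
cycle 18: W0.I5
cycle 19: W3.I5
cycle 20: idle
cycle 21: idle
cycle 22: idle
cycle 23: W3.I6

Answer: 24 cycles, utilization 7/8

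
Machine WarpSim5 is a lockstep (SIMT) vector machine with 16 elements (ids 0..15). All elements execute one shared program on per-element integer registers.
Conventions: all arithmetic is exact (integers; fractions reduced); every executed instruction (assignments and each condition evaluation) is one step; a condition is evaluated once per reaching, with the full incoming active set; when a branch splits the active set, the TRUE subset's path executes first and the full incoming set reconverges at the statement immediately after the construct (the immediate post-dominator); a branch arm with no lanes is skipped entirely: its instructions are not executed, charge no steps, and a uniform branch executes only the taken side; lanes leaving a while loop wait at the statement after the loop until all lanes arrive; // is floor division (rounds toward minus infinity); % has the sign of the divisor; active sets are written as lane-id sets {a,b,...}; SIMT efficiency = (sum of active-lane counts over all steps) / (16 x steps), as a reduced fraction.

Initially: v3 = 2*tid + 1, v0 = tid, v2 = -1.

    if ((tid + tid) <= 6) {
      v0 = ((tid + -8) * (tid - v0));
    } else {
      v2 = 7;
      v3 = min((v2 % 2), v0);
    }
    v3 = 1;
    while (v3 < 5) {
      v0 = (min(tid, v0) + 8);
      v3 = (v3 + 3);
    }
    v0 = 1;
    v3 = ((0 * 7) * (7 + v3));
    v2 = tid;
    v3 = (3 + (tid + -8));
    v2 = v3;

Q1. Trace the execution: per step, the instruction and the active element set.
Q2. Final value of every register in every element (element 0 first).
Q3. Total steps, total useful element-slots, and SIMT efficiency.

step 0: eval ((tid + tid) <= 6)      {0,1,2,3,4,5,6,7,8,9,10,11,12,13,14,15}
step 1: v0 <- ((tid + -8) * (tid - v0)) {0,1,2,3}
step 2: v2 <- 7                      {4,5,6,7,8,9,10,11,12,13,14,15}
step 3: v3 <- min((v2 % 2), v0)      {4,5,6,7,8,9,10,11,12,13,14,15}
step 4: v3 <- 1                      {0,1,2,3,4,5,6,7,8,9,10,11,12,13,14,15}
step 5: eval (v3 < 5)                {0,1,2,3,4,5,6,7,8,9,10,11,12,13,14,15}
step 6: v0 <- (min(tid, v0) + 8)     {0,1,2,3,4,5,6,7,8,9,10,11,12,13,14,15}
step 7: v3 <- (v3 + 3)               {0,1,2,3,4,5,6,7,8,9,10,11,12,13,14,15}
step 8: eval (v3 < 5)                {0,1,2,3,4,5,6,7,8,9,10,11,12,13,14,15}
step 9: v0 <- (min(tid, v0) + 8)     {0,1,2,3,4,5,6,7,8,9,10,11,12,13,14,15}
step 10: v3 <- (v3 + 3)               {0,1,2,3,4,5,6,7,8,9,10,11,12,13,14,15}
step 11: eval (v3 < 5)                {0,1,2,3,4,5,6,7,8,9,10,11,12,13,14,15}
step 12: v0 <- 1                      {0,1,2,3,4,5,6,7,8,9,10,11,12,13,14,15}
step 13: v3 <- ((0 * 7) * (7 + v3))   {0,1,2,3,4,5,6,7,8,9,10,11,12,13,14,15}
step 14: v2 <- tid                    {0,1,2,3,4,5,6,7,8,9,10,11,12,13,14,15}
step 15: v3 <- (3 + (tid + -8))       {0,1,2,3,4,5,6,7,8,9,10,11,12,13,14,15}
step 16: v2 <- v3                     {0,1,2,3,4,5,6,7,8,9,10,11,12,13,14,15}

Answer: 17 steps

v3: -5,-4,-3,-2,-1,0,1,2,3,4,5,6,7,8,9,10
v0: 1,1,1,1,1,1,1,1,1,1,1,1,1,1,1,1
v2: -5,-4,-3,-2,-1,0,1,2,3,4,5,6,7,8,9,10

steps = 17; useful = 252; efficiency = 252/272 = 63/68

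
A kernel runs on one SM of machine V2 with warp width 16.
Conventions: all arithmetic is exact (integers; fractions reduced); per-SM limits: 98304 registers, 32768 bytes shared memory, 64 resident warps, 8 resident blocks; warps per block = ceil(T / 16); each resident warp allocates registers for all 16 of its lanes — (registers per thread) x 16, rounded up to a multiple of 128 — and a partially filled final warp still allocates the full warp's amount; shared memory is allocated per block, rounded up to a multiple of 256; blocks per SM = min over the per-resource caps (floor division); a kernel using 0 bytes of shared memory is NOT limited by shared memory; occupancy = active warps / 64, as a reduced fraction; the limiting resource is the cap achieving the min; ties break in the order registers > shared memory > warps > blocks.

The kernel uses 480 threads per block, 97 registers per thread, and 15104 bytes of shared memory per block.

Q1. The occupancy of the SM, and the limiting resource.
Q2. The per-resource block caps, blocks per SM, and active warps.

Answer: occupancy 15/32, limited by registers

registers: 1 block
shared memory: 2 blocks
warps: 2 blocks
blocks: 8 blocks

Answer: 1 block, 30 active warps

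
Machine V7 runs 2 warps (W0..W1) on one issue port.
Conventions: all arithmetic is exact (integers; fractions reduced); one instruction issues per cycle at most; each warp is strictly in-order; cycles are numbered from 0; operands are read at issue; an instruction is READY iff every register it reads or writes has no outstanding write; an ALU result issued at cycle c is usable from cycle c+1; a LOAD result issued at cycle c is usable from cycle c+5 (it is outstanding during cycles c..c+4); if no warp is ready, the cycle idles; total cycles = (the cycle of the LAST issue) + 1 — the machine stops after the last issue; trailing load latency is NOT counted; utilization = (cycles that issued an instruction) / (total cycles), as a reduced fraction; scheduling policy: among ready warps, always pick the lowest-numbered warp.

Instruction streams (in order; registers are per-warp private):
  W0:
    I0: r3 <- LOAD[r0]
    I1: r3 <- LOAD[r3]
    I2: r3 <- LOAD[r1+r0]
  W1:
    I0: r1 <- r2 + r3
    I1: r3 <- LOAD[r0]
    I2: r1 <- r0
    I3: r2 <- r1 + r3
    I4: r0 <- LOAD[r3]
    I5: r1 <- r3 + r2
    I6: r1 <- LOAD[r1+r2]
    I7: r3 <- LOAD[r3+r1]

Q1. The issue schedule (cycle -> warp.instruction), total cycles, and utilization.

cycle 0: W0.I0
cycle 1: W1.I0
cycle 2: W1.I1
cycle 3: W1.I2
cycle 4: idle
cycle 5: W0.I1
cycle 6: idle
cycle 7: W1.I3
cycle 8: W1.I4
cycle 9: W1.I5
cycle 10: W0.I2
cycle 11: W1.I6
cycle 12: idle
cycle 13: idle
cycle 14: idle
cycle 15: idle
cycle 16: W1.I7

Answer: 17 cycles, utilization 11/17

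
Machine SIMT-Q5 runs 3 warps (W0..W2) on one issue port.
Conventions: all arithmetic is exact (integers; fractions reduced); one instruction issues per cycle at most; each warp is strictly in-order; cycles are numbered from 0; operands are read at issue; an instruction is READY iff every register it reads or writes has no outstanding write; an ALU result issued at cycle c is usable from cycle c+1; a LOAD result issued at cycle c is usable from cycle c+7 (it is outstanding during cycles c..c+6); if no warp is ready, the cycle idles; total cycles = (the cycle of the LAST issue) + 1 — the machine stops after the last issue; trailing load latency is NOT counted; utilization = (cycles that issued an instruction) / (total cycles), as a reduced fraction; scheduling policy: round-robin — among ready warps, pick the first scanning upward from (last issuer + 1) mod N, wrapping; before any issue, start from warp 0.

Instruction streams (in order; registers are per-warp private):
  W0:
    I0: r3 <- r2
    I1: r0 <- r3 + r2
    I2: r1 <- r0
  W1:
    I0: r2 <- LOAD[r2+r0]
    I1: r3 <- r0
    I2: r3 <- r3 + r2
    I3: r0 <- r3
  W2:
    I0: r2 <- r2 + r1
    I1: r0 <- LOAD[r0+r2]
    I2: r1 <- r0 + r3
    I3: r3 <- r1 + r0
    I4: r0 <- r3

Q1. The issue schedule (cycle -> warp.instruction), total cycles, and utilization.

cycle 0: W0.I0
cycle 1: W1.I0
cycle 2: W2.I0
cycle 3: W0.I1
cycle 4: W1.I1
cycle 5: W2.I1
cycle 6: W0.I2
cycle 7: idle
cycle 8: W1.I2
cycle 9: W1.I3
cycle 10: idle
cycle 11: idle
cycle 12: W2.I2
cycle 13: W2.I3
cycle 14: W2.I4

Answer: 15 cycles, utilization 4/5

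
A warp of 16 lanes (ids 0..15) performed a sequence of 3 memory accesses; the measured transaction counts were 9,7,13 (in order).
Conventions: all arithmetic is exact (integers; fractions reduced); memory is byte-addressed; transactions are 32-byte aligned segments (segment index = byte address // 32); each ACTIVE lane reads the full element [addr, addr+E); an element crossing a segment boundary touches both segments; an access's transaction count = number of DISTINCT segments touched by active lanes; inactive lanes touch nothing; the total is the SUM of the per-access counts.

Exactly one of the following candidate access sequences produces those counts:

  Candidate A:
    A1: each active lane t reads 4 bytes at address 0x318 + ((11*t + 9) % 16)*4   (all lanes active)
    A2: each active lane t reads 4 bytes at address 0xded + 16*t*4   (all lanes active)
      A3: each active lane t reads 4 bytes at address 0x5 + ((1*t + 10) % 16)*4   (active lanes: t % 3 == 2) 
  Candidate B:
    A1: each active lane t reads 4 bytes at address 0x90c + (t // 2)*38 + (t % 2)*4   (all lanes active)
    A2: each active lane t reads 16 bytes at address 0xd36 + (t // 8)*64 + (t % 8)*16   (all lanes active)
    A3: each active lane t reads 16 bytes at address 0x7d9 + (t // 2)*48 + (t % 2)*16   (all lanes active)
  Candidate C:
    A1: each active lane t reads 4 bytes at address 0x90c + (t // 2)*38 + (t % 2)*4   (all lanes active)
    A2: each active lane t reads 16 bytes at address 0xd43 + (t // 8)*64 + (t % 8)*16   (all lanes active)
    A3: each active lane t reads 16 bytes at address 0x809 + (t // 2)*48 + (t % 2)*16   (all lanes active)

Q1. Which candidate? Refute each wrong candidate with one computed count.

A: A1 gives 3 transactions, not 9
C: A3 gives 12 transactions, not 13
B: all counts match (9,7,13)

Answer: B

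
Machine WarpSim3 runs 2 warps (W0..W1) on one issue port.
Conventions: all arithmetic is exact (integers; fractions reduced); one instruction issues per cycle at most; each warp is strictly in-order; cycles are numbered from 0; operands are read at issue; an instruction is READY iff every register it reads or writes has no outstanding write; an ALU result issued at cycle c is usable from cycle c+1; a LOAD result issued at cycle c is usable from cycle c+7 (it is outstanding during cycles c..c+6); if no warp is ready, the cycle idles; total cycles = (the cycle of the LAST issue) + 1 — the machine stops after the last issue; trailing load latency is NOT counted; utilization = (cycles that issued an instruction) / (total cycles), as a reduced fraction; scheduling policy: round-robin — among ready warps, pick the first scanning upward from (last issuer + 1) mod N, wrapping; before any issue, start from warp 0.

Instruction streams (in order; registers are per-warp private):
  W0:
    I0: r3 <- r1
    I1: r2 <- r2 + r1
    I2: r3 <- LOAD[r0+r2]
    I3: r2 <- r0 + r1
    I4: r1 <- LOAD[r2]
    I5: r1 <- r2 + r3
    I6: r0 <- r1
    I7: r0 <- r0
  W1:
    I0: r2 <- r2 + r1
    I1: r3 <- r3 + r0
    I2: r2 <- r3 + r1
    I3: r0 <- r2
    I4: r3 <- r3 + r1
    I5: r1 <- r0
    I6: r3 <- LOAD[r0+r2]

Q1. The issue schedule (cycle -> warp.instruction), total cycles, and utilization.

cycle 0: W0.I0
cycle 1: W1.I0
cycle 2: W0.I1
cycle 3: W1.I1
cycle 4: W0.I2
cycle 5: W1.I2
cycle 6: W0.I3
cycle 7: W1.I3
cycle 8: W0.I4
cycle 9: W1.I4
cycle 10: W1.I5
cycle 11: W1.I6
cycle 12: idle
cycle 13: idle
cycle 14: idle
cycle 15: W0.I5
cycle 16: W0.I6
cycle 17: W0.I7

Answer: 18 cycles, utilization 5/6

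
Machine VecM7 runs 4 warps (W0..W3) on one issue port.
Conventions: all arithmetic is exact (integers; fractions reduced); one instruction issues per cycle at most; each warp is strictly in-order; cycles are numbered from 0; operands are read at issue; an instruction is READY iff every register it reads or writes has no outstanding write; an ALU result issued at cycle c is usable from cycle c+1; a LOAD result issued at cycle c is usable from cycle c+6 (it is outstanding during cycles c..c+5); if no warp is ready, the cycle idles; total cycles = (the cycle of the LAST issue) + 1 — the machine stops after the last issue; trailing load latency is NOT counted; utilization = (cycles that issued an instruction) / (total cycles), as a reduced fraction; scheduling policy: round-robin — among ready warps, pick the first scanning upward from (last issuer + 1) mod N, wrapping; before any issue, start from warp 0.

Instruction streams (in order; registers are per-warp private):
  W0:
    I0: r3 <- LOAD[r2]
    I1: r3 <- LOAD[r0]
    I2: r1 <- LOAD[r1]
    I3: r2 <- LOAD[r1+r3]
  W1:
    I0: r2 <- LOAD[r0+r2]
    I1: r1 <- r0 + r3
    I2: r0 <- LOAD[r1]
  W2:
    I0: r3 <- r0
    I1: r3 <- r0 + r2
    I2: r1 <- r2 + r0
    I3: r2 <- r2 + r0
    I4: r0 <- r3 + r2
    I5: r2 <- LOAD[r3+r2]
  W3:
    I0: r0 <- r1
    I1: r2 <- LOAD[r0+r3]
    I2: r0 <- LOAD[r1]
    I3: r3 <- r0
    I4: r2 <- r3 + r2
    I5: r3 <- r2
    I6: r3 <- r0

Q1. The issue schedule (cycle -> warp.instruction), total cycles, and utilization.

cycle 0: W0.I0
cycle 1: W1.I0
cycle 2: W2.I0
cycle 3: W3.I0
cycle 4: W1.I1
cycle 5: W2.I1
cycle 6: W3.I1
cycle 7: W0.I1
cycle 8: W1.I2
cycle 9: W2.I2
cycle 10: W3.I2
cycle 11: W0.I2
cycle 12: W2.I3
cycle 13: W2.I4
cycle 14: W2.I5
cycle 15: idle
cycle 16: W3.I3
cycle 17: W0.I3
cycle 18: W3.I4
cycle 19: W3.I5
cycle 20: W3.I6

Answer: 21 cycles, utilization 20/21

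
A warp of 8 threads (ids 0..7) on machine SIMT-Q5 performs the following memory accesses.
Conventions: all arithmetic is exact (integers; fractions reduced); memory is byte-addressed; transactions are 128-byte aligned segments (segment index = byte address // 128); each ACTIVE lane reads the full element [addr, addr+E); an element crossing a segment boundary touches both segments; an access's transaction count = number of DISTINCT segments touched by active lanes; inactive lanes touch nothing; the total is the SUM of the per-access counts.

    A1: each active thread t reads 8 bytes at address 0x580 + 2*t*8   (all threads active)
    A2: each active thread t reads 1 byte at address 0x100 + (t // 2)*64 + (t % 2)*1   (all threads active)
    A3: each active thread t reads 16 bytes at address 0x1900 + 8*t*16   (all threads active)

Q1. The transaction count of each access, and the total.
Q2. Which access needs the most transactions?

A1: 1 transaction
A2: 2 transactions
A3: 8 transactions

Answer: 1,2,8; total 11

Answer: A3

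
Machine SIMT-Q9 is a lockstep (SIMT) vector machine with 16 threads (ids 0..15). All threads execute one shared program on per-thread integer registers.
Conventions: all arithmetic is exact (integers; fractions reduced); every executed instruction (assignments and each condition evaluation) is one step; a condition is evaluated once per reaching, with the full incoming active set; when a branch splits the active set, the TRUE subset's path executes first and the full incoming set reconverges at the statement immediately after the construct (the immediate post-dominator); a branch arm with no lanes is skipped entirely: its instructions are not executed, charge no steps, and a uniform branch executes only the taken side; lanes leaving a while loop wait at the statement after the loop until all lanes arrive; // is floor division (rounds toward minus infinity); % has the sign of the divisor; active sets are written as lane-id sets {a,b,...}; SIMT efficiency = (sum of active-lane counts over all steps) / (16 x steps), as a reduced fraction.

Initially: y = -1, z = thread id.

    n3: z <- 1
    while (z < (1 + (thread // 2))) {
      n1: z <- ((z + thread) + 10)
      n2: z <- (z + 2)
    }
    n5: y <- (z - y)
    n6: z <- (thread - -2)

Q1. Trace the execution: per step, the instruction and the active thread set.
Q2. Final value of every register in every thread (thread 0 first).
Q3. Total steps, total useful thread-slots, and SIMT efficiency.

step 0: z <- 1                       {0,1,2,3,4,5,6,7,8,9,10,11,12,13,14,15}
step 1: eval (z < (1 + (thread // 2))) {0,1,2,3,4,5,6,7,8,9,10,11,12,13,14,15}
step 2: z <- ((z + thread) + 10)     {2,3,4,5,6,7,8,9,10,11,12,13,14,15}
step 3: z <- (z + 2)                 {2,3,4,5,6,7,8,9,10,11,12,13,14,15}
step 4: eval (z < (1 + (thread // 2))) {2,3,4,5,6,7,8,9,10,11,12,13,14,15}
step 5: y <- (z - y)                 {0,1,2,3,4,5,6,7,8,9,10,11,12,13,14,15}
step 6: z <- (thread - -2)           {0,1,2,3,4,5,6,7,8,9,10,11,12,13,14,15}

Answer: 7 steps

y: 2,2,16,17,18,19,20,21,22,23,24,25,26,27,28,29
z: 2,3,4,5,6,7,8,9,10,11,12,13,14,15,16,17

steps = 7; useful = 106; efficiency = 106/112 = 53/56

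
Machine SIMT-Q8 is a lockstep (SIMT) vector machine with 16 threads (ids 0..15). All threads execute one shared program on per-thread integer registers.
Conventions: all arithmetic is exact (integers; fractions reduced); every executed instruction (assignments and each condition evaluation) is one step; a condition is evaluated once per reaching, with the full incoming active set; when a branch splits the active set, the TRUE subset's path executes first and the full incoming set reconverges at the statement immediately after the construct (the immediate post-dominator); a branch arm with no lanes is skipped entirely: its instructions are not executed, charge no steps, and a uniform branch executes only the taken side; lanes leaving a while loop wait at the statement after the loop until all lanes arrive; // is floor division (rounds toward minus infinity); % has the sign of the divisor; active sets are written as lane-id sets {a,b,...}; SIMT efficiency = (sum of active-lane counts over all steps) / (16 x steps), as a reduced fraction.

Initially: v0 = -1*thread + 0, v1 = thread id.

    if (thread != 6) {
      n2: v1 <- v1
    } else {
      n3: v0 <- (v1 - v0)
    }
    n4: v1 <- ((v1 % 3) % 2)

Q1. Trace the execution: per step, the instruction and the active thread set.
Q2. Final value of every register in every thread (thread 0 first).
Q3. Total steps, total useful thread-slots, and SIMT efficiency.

step 0: eval (thread != 6)           {0,1,2,3,4,5,6,7,8,9,10,11,12,13,14,15}
step 1: v1 <- v1                     {0,1,2,3,4,5,7,8,9,10,11,12,13,14,15}
step 2: v0 <- (v1 - v0)              {6}
step 3: v1 <- ((v1 % 3) % 2)         {0,1,2,3,4,5,6,7,8,9,10,11,12,13,14,15}

Answer: 4 steps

v0: 0,-1,-2,-3,-4,-5,12,-7,-8,-9,-10,-11,-12,-13,-14,-15
v1: 0,1,0,0,1,0,0,1,0,0,1,0,0,1,0,0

steps = 4; useful = 48; efficiency = 48/64 = 3/4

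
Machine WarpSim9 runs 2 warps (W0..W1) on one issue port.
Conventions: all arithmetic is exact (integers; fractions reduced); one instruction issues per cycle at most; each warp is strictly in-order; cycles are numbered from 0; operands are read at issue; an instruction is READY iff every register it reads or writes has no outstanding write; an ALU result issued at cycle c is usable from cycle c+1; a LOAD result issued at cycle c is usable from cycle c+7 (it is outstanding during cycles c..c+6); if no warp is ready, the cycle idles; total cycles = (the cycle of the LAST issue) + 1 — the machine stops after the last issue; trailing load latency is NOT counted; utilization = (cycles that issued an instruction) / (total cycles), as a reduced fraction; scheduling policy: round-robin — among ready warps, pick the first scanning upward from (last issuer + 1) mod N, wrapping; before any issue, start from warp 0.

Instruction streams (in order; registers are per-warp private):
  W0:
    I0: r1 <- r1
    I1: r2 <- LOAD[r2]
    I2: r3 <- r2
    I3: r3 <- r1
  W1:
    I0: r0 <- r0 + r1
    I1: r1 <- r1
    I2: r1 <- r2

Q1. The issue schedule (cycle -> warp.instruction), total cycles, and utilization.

cycle 0: W0.I0
cycle 1: W1.I0
cycle 2: W0.I1
cycle 3: W1.I1
cycle 4: W1.I2
cycle 5: idle
cycle 6: idle
cycle 7: idle
cycle 8: idle
cycle 9: W0.I2
cycle 10: W0.I3

Answer: 11 cycles, utilization 7/11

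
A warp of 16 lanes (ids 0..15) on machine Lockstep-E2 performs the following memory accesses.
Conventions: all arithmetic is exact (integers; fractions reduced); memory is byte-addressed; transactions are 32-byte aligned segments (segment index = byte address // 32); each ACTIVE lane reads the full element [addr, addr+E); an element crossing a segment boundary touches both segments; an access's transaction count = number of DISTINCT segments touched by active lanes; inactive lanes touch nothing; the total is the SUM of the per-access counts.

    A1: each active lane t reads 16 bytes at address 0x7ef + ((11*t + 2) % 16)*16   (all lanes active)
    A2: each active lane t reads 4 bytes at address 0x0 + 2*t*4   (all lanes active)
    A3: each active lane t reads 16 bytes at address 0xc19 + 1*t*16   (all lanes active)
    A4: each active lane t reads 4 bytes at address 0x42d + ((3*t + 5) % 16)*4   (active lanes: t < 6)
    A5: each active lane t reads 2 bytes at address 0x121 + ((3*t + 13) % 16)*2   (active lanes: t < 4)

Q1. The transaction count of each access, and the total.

A1: 9 transactions
A2: 4 transactions
A3: 9 transactions
A4: 3 transactions
A5: 1 transaction

Answer: 9,4,9,3,1; total 26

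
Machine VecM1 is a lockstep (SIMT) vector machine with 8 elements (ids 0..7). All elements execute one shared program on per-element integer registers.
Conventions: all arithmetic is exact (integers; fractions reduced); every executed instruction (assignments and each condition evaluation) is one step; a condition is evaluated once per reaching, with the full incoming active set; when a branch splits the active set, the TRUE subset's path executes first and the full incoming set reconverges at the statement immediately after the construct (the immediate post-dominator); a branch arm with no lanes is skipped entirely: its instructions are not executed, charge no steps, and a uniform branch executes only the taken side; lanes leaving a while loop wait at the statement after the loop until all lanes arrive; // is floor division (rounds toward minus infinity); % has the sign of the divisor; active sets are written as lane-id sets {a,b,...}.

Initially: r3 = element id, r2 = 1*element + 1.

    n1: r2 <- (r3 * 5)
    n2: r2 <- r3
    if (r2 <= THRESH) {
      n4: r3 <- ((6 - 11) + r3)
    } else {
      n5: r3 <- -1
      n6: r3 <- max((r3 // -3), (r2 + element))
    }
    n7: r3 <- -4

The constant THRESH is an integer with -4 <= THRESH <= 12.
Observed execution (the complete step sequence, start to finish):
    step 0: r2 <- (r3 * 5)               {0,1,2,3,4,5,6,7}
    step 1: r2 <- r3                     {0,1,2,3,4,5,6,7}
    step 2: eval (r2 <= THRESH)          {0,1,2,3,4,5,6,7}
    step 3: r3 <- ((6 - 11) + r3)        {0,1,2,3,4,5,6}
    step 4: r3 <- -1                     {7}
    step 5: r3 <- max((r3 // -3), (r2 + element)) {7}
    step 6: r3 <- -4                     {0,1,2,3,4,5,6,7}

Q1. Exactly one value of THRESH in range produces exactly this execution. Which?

Answer: THRESH = 6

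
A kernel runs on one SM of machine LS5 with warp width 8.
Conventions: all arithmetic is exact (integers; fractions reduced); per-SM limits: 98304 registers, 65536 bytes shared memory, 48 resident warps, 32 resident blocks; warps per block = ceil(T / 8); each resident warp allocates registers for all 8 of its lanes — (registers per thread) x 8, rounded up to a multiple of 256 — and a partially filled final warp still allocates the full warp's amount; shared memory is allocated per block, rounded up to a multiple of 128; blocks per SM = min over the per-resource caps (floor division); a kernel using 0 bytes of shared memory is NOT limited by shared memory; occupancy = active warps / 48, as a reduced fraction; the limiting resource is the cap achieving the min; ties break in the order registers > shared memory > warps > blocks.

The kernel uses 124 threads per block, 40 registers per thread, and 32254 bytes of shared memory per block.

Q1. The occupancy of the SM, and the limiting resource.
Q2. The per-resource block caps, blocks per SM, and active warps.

Answer: occupancy 2/3, limited by shared memory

registers: 12 blocks
shared memory: 2 blocks
warps: 3 blocks
blocks: 32 blocks

Answer: 2 blocks, 32 active warps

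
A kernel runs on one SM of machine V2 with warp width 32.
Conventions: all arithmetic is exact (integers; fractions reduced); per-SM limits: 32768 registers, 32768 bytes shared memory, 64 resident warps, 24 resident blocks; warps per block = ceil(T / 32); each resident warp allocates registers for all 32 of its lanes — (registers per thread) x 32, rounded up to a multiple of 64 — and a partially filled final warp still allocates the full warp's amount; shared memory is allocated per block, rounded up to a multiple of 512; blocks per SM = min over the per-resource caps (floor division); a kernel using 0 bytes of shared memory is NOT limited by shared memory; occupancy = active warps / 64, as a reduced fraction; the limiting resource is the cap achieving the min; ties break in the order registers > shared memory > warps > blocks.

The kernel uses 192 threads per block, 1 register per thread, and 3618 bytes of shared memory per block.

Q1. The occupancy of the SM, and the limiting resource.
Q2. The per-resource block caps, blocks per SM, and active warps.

Answer: occupancy 3/4, limited by shared memory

registers: 85 blocks
shared memory: 8 blocks
warps: 10 blocks
blocks: 24 blocks

Answer: 8 blocks, 48 active warps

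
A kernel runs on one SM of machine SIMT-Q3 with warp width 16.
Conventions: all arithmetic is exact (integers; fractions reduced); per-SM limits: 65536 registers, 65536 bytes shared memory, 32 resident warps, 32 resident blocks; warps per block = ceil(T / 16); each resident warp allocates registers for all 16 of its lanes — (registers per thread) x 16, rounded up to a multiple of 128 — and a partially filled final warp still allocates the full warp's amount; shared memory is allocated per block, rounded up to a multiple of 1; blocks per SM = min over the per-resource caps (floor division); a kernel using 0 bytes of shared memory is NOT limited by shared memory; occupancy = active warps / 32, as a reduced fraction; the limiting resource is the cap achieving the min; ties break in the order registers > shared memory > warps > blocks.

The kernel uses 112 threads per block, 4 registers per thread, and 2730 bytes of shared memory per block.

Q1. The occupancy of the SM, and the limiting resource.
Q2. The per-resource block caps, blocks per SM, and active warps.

Answer: occupancy 7/8, limited by warps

registers: 73 blocks
shared memory: 24 blocks
warps: 4 blocks
blocks: 32 blocks

Answer: 4 blocks, 28 active warps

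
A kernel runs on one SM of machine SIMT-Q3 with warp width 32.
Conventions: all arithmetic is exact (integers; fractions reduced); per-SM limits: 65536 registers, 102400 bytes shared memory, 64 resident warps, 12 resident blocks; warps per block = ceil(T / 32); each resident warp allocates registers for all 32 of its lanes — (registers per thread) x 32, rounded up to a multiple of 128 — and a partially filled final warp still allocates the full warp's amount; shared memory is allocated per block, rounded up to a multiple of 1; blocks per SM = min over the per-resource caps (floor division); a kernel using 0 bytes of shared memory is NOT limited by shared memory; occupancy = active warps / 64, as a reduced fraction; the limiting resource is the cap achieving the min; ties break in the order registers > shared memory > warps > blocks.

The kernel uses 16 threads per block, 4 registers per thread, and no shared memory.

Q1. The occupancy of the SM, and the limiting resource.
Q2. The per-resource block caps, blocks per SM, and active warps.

Answer: occupancy 3/16, limited by blocks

registers: 512 blocks
shared memory: no limit (kernel uses none)
warps: 64 blocks
blocks: 12 blocks

Answer: 12 blocks, 12 active warps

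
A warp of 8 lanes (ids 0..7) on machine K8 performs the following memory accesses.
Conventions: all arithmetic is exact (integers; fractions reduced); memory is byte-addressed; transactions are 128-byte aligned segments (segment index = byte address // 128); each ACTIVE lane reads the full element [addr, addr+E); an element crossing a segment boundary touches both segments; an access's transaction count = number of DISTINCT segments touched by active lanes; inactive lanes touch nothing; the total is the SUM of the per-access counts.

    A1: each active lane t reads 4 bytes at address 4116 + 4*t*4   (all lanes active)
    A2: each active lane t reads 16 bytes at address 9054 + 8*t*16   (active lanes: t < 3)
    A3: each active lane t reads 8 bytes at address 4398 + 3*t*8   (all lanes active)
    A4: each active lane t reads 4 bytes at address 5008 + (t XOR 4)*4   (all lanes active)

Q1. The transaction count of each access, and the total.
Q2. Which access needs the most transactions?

A1: 2 transactions
A2: 3 transactions
A3: 2 transactions
A4: 1 transaction

Answer: 2,3,2,1; total 8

Answer: A2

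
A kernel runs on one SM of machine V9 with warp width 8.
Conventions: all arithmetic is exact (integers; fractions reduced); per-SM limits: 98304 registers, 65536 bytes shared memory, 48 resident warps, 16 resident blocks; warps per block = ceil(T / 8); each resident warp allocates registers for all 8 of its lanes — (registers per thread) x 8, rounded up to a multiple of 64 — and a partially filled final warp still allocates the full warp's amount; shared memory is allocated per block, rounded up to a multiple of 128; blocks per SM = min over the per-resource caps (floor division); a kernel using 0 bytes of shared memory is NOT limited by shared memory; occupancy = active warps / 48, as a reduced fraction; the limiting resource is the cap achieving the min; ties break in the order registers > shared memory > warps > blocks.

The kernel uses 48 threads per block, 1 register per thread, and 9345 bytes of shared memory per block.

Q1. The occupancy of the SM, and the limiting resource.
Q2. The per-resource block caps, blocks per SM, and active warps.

Answer: occupancy 3/4, limited by shared memory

registers: 256 blocks
shared memory: 6 blocks
warps: 8 blocks
blocks: 16 blocks

Answer: 6 blocks, 36 active warps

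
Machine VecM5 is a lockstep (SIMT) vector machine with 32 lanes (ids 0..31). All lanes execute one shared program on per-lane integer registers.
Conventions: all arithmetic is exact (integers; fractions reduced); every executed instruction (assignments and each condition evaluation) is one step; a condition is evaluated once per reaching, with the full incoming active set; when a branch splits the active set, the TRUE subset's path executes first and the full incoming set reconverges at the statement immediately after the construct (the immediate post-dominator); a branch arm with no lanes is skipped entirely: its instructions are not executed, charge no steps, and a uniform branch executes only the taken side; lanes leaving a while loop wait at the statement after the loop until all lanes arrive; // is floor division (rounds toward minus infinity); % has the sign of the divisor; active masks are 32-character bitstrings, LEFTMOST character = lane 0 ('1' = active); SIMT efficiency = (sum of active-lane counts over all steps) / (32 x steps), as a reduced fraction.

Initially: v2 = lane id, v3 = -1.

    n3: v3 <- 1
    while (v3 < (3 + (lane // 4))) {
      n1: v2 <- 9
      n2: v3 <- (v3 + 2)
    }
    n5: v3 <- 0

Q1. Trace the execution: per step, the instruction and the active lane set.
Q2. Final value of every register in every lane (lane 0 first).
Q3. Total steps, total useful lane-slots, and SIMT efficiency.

step 0: v3 <- 1                      11111111111111111111111111111111
step 1: eval (v3 < (3 + (lane // 4))) 11111111111111111111111111111111
step 2: v2 <- 9                      11111111111111111111111111111111
step 3: v3 <- (v3 + 2)               11111111111111111111111111111111
step 4: eval (v3 < (3 + (lane // 4))) 11111111111111111111111111111111
step 5: v2 <- 9                      00001111111111111111111111111111
step 6: v3 <- (v3 + 2)               00001111111111111111111111111111
step 7: eval (v3 < (3 + (lane // 4))) 00001111111111111111111111111111
step 8: v2 <- 9                      00000000000011111111111111111111
step 9: v3 <- (v3 + 2)               00000000000011111111111111111111
step 10: eval (v3 < (3 + (lane // 4))) 00000000000011111111111111111111
step 11: v2 <- 9                      00000000000000000000111111111111
step 12: v3 <- (v3 + 2)               00000000000000000000111111111111
step 13: eval (v3 < (3 + (lane // 4))) 00000000000000000000111111111111
step 14: v2 <- 9                      00000000000000000000000000001111
step 15: v3 <- (v3 + 2)               00000000000000000000000000001111
step 16: eval (v3 < (3 + (lane // 4))) 00000000000000000000000000001111
step 17: v3 <- 0                      11111111111111111111111111111111

Answer: 18 steps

v2: 9,9,9,9,9,9,9,9,9,9,9,9,9,9,9,9,9,9,9,9,9,9,9,9,9,9,9,9,9,9,9,9
v3: 0,0,0,0,0,0,0,0,0,0,0,0,0,0,0,0,0,0,0,0,0,0,0,0,0,0,0,0,0,0,0,0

steps = 18; useful = 384; efficiency = 384/576 = 2/3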